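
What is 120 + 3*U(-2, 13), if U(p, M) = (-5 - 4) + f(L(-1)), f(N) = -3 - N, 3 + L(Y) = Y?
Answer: 96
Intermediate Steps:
L(Y) = -3 + Y
U(p, M) = -8 (U(p, M) = (-5 - 4) + (-3 - (-3 - 1)) = -9 + (-3 - 1*(-4)) = -9 + (-3 + 4) = -9 + 1 = -8)
120 + 3*U(-2, 13) = 120 + 3*(-8) = 120 - 24 = 96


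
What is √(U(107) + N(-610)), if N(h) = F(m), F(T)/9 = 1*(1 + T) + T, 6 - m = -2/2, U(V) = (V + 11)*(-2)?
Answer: I*√101 ≈ 10.05*I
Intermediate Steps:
U(V) = -22 - 2*V (U(V) = (11 + V)*(-2) = -22 - 2*V)
m = 7 (m = 6 - (-2)/2 = 6 - 1*(-1) = 6 + 1 = 7)
F(T) = 9 + 18*T (F(T) = 9*(1*(1 + T) + T) = 9*((1 + T) + T) = 9*(1 + 2*T) = 9 + 18*T)
N(h) = 135 (N(h) = 9 + 18*7 = 9 + 126 = 135)
√(U(107) + N(-610)) = √((-22 - 2*107) + 135) = √((-22 - 214) + 135) = √(-236 + 135) = √(-101) = I*√101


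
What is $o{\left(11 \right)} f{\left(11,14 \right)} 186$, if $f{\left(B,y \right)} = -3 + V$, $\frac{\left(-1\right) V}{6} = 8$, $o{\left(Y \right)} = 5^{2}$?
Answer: $-237150$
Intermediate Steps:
$o{\left(Y \right)} = 25$
$V = -48$ ($V = \left(-6\right) 8 = -48$)
$f{\left(B,y \right)} = -51$ ($f{\left(B,y \right)} = -3 - 48 = -51$)
$o{\left(11 \right)} f{\left(11,14 \right)} 186 = 25 \left(-51\right) 186 = \left(-1275\right) 186 = -237150$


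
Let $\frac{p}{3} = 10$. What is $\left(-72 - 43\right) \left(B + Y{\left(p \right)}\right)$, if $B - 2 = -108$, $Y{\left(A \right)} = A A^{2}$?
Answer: $-3092810$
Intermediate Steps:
$p = 30$ ($p = 3 \cdot 10 = 30$)
$Y{\left(A \right)} = A^{3}$
$B = -106$ ($B = 2 - 108 = -106$)
$\left(-72 - 43\right) \left(B + Y{\left(p \right)}\right) = \left(-72 - 43\right) \left(-106 + 30^{3}\right) = - 115 \left(-106 + 27000\right) = \left(-115\right) 26894 = -3092810$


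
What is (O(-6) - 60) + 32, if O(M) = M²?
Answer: 8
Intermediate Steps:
(O(-6) - 60) + 32 = ((-6)² - 60) + 32 = (36 - 60) + 32 = -24 + 32 = 8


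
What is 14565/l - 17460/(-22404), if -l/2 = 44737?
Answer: 102991815/167047958 ≈ 0.61654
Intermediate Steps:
l = -89474 (l = -2*44737 = -89474)
14565/l - 17460/(-22404) = 14565/(-89474) - 17460/(-22404) = 14565*(-1/89474) - 17460*(-1/22404) = -14565/89474 + 1455/1867 = 102991815/167047958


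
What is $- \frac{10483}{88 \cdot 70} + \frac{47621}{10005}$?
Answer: $\frac{3426599}{1120560} \approx 3.0579$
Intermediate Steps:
$- \frac{10483}{88 \cdot 70} + \frac{47621}{10005} = - \frac{10483}{6160} + 47621 \cdot \frac{1}{10005} = \left(-10483\right) \frac{1}{6160} + \frac{47621}{10005} = - \frac{953}{560} + \frac{47621}{10005} = \frac{3426599}{1120560}$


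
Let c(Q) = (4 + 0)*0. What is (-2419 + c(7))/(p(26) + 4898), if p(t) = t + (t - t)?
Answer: -2419/4924 ≈ -0.49127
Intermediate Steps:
p(t) = t (p(t) = t + 0 = t)
c(Q) = 0 (c(Q) = 4*0 = 0)
(-2419 + c(7))/(p(26) + 4898) = (-2419 + 0)/(26 + 4898) = -2419/4924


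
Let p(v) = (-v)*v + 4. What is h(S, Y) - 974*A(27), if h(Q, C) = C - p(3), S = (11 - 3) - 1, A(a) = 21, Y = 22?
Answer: -20427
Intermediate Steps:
S = 7 (S = 8 - 1 = 7)
p(v) = 4 - v**2 (p(v) = -v**2 + 4 = 4 - v**2)
h(Q, C) = 5 + C (h(Q, C) = C - (4 - 1*3**2) = C - (4 - 1*9) = C - (4 - 9) = C - 1*(-5) = C + 5 = 5 + C)
h(S, Y) - 974*A(27) = (5 + 22) - 974*21 = 27 - 20454 = -20427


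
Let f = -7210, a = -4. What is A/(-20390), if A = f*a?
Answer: -2884/2039 ≈ -1.4144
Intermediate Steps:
A = 28840 (A = -7210*(-4) = 28840)
A/(-20390) = 28840/(-20390) = 28840*(-1/20390) = -2884/2039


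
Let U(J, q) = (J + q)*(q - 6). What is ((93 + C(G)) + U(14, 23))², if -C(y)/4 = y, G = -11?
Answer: 586756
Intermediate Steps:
C(y) = -4*y
U(J, q) = (-6 + q)*(J + q) (U(J, q) = (J + q)*(-6 + q) = (-6 + q)*(J + q))
((93 + C(G)) + U(14, 23))² = ((93 - 4*(-11)) + (23² - 6*14 - 6*23 + 14*23))² = ((93 + 44) + (529 - 84 - 138 + 322))² = (137 + 629)² = 766² = 586756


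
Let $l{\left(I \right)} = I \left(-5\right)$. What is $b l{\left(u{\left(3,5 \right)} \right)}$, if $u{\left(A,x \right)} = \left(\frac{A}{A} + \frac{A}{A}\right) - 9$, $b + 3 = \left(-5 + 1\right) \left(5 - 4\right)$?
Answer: $-245$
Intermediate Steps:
$b = -7$ ($b = -3 + \left(-5 + 1\right) \left(5 - 4\right) = -3 - 4 \left(5 - 4\right) = -3 - 4 = -7$)
$u{\left(A,x \right)} = -7$ ($u{\left(A,x \right)} = \left(1 + 1\right) - 9 = 2 - 9 = -7$)
$l{\left(I \right)} = - 5 I$
$b l{\left(u{\left(3,5 \right)} \right)} = - 7 \left(\left(-5\right) \left(-7\right)\right) = \left(-7\right) 35 = -245$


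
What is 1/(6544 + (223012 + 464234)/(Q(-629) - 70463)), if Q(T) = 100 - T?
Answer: 4981/32546575 ≈ 0.00015304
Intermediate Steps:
1/(6544 + (223012 + 464234)/(Q(-629) - 70463)) = 1/(6544 + (223012 + 464234)/((100 - 1*(-629)) - 70463)) = 1/(6544 + 687246/((100 + 629) - 70463)) = 1/(6544 + 687246/(729 - 70463)) = 1/(6544 + 687246/(-69734)) = 1/(6544 + 687246*(-1/69734)) = 1/(6544 - 49089/4981) = 1/(32546575/4981) = 4981/32546575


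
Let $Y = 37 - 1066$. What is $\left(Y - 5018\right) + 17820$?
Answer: $11773$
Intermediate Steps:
$Y = -1029$ ($Y = 37 - 1066 = -1029$)
$\left(Y - 5018\right) + 17820 = \left(-1029 - 5018\right) + 17820 = -6047 + 17820 = 11773$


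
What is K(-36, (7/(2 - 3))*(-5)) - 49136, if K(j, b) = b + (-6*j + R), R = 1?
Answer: -48884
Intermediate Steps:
K(j, b) = 1 + b - 6*j (K(j, b) = b + (-6*j + 1) = b + (1 - 6*j) = 1 + b - 6*j)
K(-36, (7/(2 - 3))*(-5)) - 49136 = (1 + (7/(2 - 3))*(-5) - 6*(-36)) - 49136 = (1 + (7/(-1))*(-5) + 216) - 49136 = (1 + (7*(-1))*(-5) + 216) - 49136 = (1 - 7*(-5) + 216) - 49136 = (1 + 35 + 216) - 49136 = 252 - 49136 = -48884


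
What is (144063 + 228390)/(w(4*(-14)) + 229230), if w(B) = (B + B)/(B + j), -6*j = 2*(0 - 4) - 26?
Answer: 18746801/11538022 ≈ 1.6248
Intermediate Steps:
j = 17/3 (j = -(2*(0 - 4) - 26)/6 = -(2*(-4) - 26)/6 = -(-8 - 26)/6 = -⅙*(-34) = 17/3 ≈ 5.6667)
w(B) = 2*B/(17/3 + B) (w(B) = (B + B)/(B + 17/3) = (2*B)/(17/3 + B) = 2*B/(17/3 + B))
(144063 + 228390)/(w(4*(-14)) + 229230) = (144063 + 228390)/(6*(4*(-14))/(17 + 3*(4*(-14))) + 229230) = 372453/(6*(-56)/(17 + 3*(-56)) + 229230) = 372453/(6*(-56)/(17 - 168) + 229230) = 372453/(6*(-56)/(-151) + 229230) = 372453/(6*(-56)*(-1/151) + 229230) = 372453/(336/151 + 229230) = 372453/(34614066/151) = 372453*(151/34614066) = 18746801/11538022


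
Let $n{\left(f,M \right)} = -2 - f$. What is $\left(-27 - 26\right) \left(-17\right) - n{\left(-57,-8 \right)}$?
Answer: $846$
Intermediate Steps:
$\left(-27 - 26\right) \left(-17\right) - n{\left(-57,-8 \right)} = \left(-27 - 26\right) \left(-17\right) - \left(-2 - -57\right) = \left(-53\right) \left(-17\right) - \left(-2 + 57\right) = 901 - 55 = 846$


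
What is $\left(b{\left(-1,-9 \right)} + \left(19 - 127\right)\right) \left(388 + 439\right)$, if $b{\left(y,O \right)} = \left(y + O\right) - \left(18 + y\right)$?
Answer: $-111645$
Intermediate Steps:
$b{\left(y,O \right)} = -18 + O$ ($b{\left(y,O \right)} = \left(O + y\right) - \left(18 + y\right) = -18 + O$)
$\left(b{\left(-1,-9 \right)} + \left(19 - 127\right)\right) \left(388 + 439\right) = \left(\left(-18 - 9\right) + \left(19 - 127\right)\right) \left(388 + 439\right) = \left(-27 - 108\right) 827 = \left(-135\right) 827 = -111645$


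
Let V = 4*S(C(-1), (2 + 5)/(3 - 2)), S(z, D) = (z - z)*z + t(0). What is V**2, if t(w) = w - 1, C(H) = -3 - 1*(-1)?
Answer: 16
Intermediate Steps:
C(H) = -2 (C(H) = -3 + 1 = -2)
t(w) = -1 + w
S(z, D) = -1 (S(z, D) = (z - z)*z + (-1 + 0) = 0*z - 1 = 0 - 1 = -1)
V = -4 (V = 4*(-1) = -4)
V**2 = (-4)**2 = 16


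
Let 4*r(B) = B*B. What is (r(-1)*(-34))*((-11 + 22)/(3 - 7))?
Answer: 187/8 ≈ 23.375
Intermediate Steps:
r(B) = B**2/4 (r(B) = (B*B)/4 = B**2/4)
(r(-1)*(-34))*((-11 + 22)/(3 - 7)) = (((1/4)*(-1)**2)*(-34))*((-11 + 22)/(3 - 7)) = (((1/4)*1)*(-34))*(11/(-4)) = ((1/4)*(-34))*(11*(-1/4)) = -17/2*(-11/4) = 187/8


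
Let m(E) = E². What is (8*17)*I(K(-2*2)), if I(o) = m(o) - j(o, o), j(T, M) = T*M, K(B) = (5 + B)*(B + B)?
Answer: 0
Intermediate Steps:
K(B) = 2*B*(5 + B) (K(B) = (5 + B)*(2*B) = 2*B*(5 + B))
j(T, M) = M*T
I(o) = 0 (I(o) = o² - o*o = o² - o² = 0)
(8*17)*I(K(-2*2)) = (8*17)*0 = 136*0 = 0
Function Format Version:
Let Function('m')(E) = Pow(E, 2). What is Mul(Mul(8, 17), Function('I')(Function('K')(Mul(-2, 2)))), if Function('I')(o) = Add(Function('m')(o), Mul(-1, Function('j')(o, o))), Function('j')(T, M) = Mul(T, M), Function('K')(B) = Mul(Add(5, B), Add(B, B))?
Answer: 0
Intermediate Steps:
Function('K')(B) = Mul(2, B, Add(5, B)) (Function('K')(B) = Mul(Add(5, B), Mul(2, B)) = Mul(2, B, Add(5, B)))
Function('j')(T, M) = Mul(M, T)
Function('I')(o) = 0 (Function('I')(o) = Add(Pow(o, 2), Mul(-1, Mul(o, o))) = Add(Pow(o, 2), Mul(-1, Pow(o, 2))) = 0)
Mul(Mul(8, 17), Function('I')(Function('K')(Mul(-2, 2)))) = Mul(Mul(8, 17), 0) = Mul(136, 0) = 0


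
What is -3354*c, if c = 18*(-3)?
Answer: 181116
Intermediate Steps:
c = -54
-3354*c = -3354*(-54) = 181116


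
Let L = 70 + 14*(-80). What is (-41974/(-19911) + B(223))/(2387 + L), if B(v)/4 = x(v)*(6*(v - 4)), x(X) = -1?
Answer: -104610242/26621007 ≈ -3.9296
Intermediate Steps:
L = -1050 (L = 70 - 1120 = -1050)
B(v) = 96 - 24*v (B(v) = 4*(-6*(v - 4)) = 4*(-6*(-4 + v)) = 4*(-(-24 + 6*v)) = 4*(24 - 6*v) = 96 - 24*v)
(-41974/(-19911) + B(223))/(2387 + L) = (-41974/(-19911) + (96 - 24*223))/(2387 - 1050) = (-41974*(-1/19911) + (96 - 5352))/1337 = (41974/19911 - 5256)*(1/1337) = -104610242/19911*1/1337 = -104610242/26621007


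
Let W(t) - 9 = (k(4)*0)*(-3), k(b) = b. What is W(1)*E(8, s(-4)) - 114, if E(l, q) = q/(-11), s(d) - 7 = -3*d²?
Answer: -885/11 ≈ -80.455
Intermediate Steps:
s(d) = 7 - 3*d²
E(l, q) = -q/11 (E(l, q) = q*(-1/11) = -q/11)
W(t) = 9 (W(t) = 9 + (4*0)*(-3) = 9 + 0*(-3) = 9 + 0 = 9)
W(1)*E(8, s(-4)) - 114 = 9*(-(7 - 3*(-4)²)/11) - 114 = 9*(-(7 - 3*16)/11) - 114 = 9*(-(7 - 48)/11) - 114 = 9*(-1/11*(-41)) - 114 = 9*(41/11) - 114 = 369/11 - 114 = -885/11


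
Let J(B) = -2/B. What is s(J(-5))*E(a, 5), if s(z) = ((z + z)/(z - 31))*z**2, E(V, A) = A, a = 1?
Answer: -16/765 ≈ -0.020915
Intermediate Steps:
s(z) = 2*z**3/(-31 + z) (s(z) = ((2*z)/(-31 + z))*z**2 = (2*z/(-31 + z))*z**2 = 2*z**3/(-31 + z))
s(J(-5))*E(a, 5) = (2*(-2/(-5))**3/(-31 - 2/(-5)))*5 = (2*(-2*(-1/5))**3/(-31 - 2*(-1/5)))*5 = (2*(2/5)**3/(-31 + 2/5))*5 = (2*(8/125)/(-153/5))*5 = (2*(8/125)*(-5/153))*5 = -16/3825*5 = -16/765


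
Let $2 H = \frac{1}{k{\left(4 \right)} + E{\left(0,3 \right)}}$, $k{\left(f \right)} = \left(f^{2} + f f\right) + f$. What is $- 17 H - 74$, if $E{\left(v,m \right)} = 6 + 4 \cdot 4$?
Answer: $- \frac{8601}{116} \approx -74.146$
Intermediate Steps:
$E{\left(v,m \right)} = 22$ ($E{\left(v,m \right)} = 6 + 16 = 22$)
$k{\left(f \right)} = f + 2 f^{2}$ ($k{\left(f \right)} = \left(f^{2} + f^{2}\right) + f = 2 f^{2} + f = f + 2 f^{2}$)
$H = \frac{1}{116}$ ($H = \frac{1}{2 \left(4 \left(1 + 2 \cdot 4\right) + 22\right)} = \frac{1}{2 \left(4 \left(1 + 8\right) + 22\right)} = \frac{1}{2 \left(4 \cdot 9 + 22\right)} = \frac{1}{2 \left(36 + 22\right)} = \frac{1}{2 \cdot 58} = \frac{1}{2} \cdot \frac{1}{58} = \frac{1}{116} \approx 0.0086207$)
$- 17 H - 74 = \left(-17\right) \frac{1}{116} - 74 = - \frac{17}{116} - 74 = - \frac{8601}{116}$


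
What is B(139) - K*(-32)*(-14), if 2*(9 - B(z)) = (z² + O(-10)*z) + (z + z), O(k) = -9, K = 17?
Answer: -16781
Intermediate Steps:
B(z) = 9 - z²/2 + 7*z/2 (B(z) = 9 - ((z² - 9*z) + (z + z))/2 = 9 - ((z² - 9*z) + 2*z)/2 = 9 - (z² - 7*z)/2 = 9 + (-z²/2 + 7*z/2) = 9 - z²/2 + 7*z/2)
B(139) - K*(-32)*(-14) = (9 - ½*139² + (7/2)*139) - 17*(-32)*(-14) = (9 - ½*19321 + 973/2) - (-544)*(-14) = (9 - 19321/2 + 973/2) - 1*7616 = -9165 - 7616 = -16781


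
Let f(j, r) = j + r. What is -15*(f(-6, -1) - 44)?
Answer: 765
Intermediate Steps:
-15*(f(-6, -1) - 44) = -15*((-6 - 1) - 44) = -15*(-7 - 44) = -15*(-51) = 765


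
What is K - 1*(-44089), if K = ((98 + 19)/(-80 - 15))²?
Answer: 397916914/9025 ≈ 44091.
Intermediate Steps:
K = 13689/9025 (K = (117/(-95))² = (117*(-1/95))² = (-117/95)² = 13689/9025 ≈ 1.5168)
K - 1*(-44089) = 13689/9025 - 1*(-44089) = 13689/9025 + 44089 = 397916914/9025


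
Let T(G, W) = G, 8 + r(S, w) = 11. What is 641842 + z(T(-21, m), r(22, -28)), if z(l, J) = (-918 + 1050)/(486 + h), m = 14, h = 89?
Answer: 369059282/575 ≈ 6.4184e+5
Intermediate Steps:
r(S, w) = 3 (r(S, w) = -8 + 11 = 3)
z(l, J) = 132/575 (z(l, J) = (-918 + 1050)/(486 + 89) = 132/575)
641842 + z(T(-21, m), r(22, -28)) = 641842 + 132/575 = 369059282/575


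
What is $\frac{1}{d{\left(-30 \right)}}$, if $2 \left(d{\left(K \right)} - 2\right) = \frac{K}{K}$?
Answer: $\frac{2}{5} \approx 0.4$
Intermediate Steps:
$d{\left(K \right)} = \frac{5}{2}$ ($d{\left(K \right)} = 2 + \frac{K \frac{1}{K}}{2} = 2 + \frac{1}{2} \cdot 1 = 2 + \frac{1}{2} = \frac{5}{2}$)
$\frac{1}{d{\left(-30 \right)}} = \frac{1}{\frac{5}{2}} = \frac{2}{5}$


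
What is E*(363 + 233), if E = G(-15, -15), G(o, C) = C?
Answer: -8940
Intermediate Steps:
E = -15
E*(363 + 233) = -15*(363 + 233) = -15*596 = -8940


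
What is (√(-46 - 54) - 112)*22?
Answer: -2464 + 220*I ≈ -2464.0 + 220.0*I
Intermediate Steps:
(√(-46 - 54) - 112)*22 = (√(-100) - 112)*22 = (10*I - 112)*22 = (-112 + 10*I)*22 = -2464 + 220*I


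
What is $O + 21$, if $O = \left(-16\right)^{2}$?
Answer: $277$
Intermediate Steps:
$O = 256$
$O + 21 = 256 + 21 = 277$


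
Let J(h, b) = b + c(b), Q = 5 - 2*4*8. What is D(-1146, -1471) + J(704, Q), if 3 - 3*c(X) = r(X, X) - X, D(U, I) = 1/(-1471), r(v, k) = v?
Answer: -85319/1471 ≈ -58.001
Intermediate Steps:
Q = -59 (Q = 5 - 8*8 = 5 - 64 = -59)
D(U, I) = -1/1471
c(X) = 1 (c(X) = 1 - (X - X)/3 = 1 - ⅓*0 = 1 + 0 = 1)
J(h, b) = 1 + b (J(h, b) = b + 1 = 1 + b)
D(-1146, -1471) + J(704, Q) = -1/1471 + (1 - 59) = -1/1471 - 58 = -85319/1471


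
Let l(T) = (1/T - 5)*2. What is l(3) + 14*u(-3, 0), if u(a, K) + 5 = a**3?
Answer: -1372/3 ≈ -457.33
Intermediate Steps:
u(a, K) = -5 + a**3
l(T) = -10 + 2/T (l(T) = (-5 + 1/T)*2 = -10 + 2/T)
l(3) + 14*u(-3, 0) = (-10 + 2/3) + 14*(-5 + (-3)**3) = (-10 + 2*(1/3)) + 14*(-5 - 27) = (-10 + 2/3) + 14*(-32) = -28/3 - 448 = -1372/3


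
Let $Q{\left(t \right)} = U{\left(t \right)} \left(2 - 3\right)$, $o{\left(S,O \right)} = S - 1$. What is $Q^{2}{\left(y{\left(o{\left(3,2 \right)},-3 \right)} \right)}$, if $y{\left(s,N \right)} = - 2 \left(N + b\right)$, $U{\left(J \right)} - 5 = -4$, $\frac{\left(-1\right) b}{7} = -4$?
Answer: $1$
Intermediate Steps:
$b = 28$ ($b = \left(-7\right) \left(-4\right) = 28$)
$o{\left(S,O \right)} = -1 + S$
$U{\left(J \right)} = 1$ ($U{\left(J \right)} = 5 - 4 = 1$)
$y{\left(s,N \right)} = -56 - 2 N$ ($y{\left(s,N \right)} = - 2 \left(N + 28\right) = - 2 \left(28 + N\right) = -56 - 2 N$)
$Q{\left(t \right)} = -1$ ($Q{\left(t \right)} = 1 \left(2 - 3\right) = 1 \left(-1\right) = -1$)
$Q^{2}{\left(y{\left(o{\left(3,2 \right)},-3 \right)} \right)} = \left(-1\right)^{2} = 1$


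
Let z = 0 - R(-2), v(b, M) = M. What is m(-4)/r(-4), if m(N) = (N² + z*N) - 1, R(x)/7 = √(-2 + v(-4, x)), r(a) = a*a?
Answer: 15/16 + 7*I/2 ≈ 0.9375 + 3.5*I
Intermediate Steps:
r(a) = a²
R(x) = 7*√(-2 + x)
z = -14*I (z = 0 - 7*√(-2 - 2) = 0 - 7*√(-4) = 0 - 7*2*I = 0 - 14*I = -14*I ≈ -14.0*I)
m(N) = -1 + N² - 14*I*N (m(N) = (N² + (-14*I)*N) - 1 = (N² - 14*I*N) - 1 = -1 + N² - 14*I*N)
m(-4)/r(-4) = (-1 + (-4)² - 14*I*(-4))/((-4)²) = (-1 + 16 + 56*I)/16 = (15 + 56*I)*(1/16) = 15/16 + 7*I/2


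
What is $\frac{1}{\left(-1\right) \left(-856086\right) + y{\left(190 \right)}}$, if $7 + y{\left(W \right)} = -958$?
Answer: $\frac{1}{855121} \approx 1.1694 \cdot 10^{-6}$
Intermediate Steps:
$y{\left(W \right)} = -965$ ($y{\left(W \right)} = -7 - 958 = -965$)
$\frac{1}{\left(-1\right) \left(-856086\right) + y{\left(190 \right)}} = \frac{1}{\left(-1\right) \left(-856086\right) - 965} = \frac{1}{856086 - 965} = \frac{1}{855121}$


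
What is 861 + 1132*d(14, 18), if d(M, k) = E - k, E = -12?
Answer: -33099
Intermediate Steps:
d(M, k) = -12 - k
861 + 1132*d(14, 18) = 861 + 1132*(-12 - 1*18) = 861 + 1132*(-12 - 18) = 861 + 1132*(-30) = 861 - 33960 = -33099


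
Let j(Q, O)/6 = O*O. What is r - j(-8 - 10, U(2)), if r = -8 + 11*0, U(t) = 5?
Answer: -158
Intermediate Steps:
j(Q, O) = 6*O**2 (j(Q, O) = 6*(O*O) = 6*O**2)
r = -8 (r = -8 + 0 = -8)
r - j(-8 - 10, U(2)) = -8 - 6*5**2 = -8 - 6*25 = -8 - 1*150 = -8 - 150 = -158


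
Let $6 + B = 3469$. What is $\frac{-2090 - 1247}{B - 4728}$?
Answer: $\frac{3337}{1265} \approx 2.6379$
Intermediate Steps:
$B = 3463$ ($B = -6 + 3469 = 3463$)
$\frac{-2090 - 1247}{B - 4728} = \frac{-2090 - 1247}{3463 - 4728} = - \frac{3337}{-1265} = \left(-3337\right) \left(- \frac{1}{1265}\right) = \frac{3337}{1265}$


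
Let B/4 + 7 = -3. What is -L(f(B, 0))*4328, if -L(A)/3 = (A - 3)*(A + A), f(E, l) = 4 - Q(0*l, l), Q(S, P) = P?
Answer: 103872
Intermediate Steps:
B = -40 (B = -28 + 4*(-3) = -28 - 12 = -40)
f(E, l) = 4 - l
L(A) = -6*A*(-3 + A) (L(A) = -3*(A - 3)*(A + A) = -3*(-3 + A)*2*A = -6*A*(-3 + A))
-L(f(B, 0))*4328 = -6*(4 - 1*0)*(3 - (4 - 1*0))*4328 = -6*(4 + 0)*(3 - (4 + 0))*4328 = -6*4*(3 - 1*4)*4328 = -6*4*(3 - 4)*4328 = -6*4*(-1)*4328 = -(-24)*4328 = -1*(-103872) = 103872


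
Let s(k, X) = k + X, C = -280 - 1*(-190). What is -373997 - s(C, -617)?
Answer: -373290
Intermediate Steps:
C = -90 (C = -280 + 190 = -90)
s(k, X) = X + k
-373997 - s(C, -617) = -373997 - (-617 - 90) = -373997 - 1*(-707) = -373997 + 707 = -373290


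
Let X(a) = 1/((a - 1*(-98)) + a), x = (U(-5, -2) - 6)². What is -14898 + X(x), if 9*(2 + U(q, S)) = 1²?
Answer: -268461879/18020 ≈ -14898.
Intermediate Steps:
U(q, S) = -17/9 (U(q, S) = -2 + (⅑)*1² = -2 + (⅑)*1 = -2 + ⅑ = -17/9)
x = 5041/81 (x = (-17/9 - 6)² = (-71/9)² = 5041/81 ≈ 62.235)
X(a) = 1/(98 + 2*a) (X(a) = 1/((a + 98) + a) = 1/((98 + a) + a) = 1/(98 + 2*a))
-14898 + X(x) = -14898 + 1/(2*(49 + 5041/81)) = -14898 + 1/(2*(9010/81)) = -14898 + (½)*(81/9010) = -14898 + 81/18020 = -268461879/18020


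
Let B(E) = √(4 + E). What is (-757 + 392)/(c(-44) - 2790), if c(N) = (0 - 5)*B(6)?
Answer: 20367/155677 - 73*√10/311354 ≈ 0.13009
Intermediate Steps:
c(N) = -5*√10 (c(N) = (0 - 5)*√(4 + 6) = -5*√10)
(-757 + 392)/(c(-44) - 2790) = (-757 + 392)/(-5*√10 - 2790) = -365/(-2790 - 5*√10)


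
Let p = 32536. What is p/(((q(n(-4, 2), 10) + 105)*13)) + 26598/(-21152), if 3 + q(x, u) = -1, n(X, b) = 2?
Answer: 326639149/13886288 ≈ 23.522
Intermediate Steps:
q(x, u) = -4 (q(x, u) = -3 - 1 = -4)
p/(((q(n(-4, 2), 10) + 105)*13)) + 26598/(-21152) = 32536/(((-4 + 105)*13)) + 26598/(-21152) = 32536/((101*13)) + 26598*(-1/21152) = 32536/1313 - 13299/10576 = 326639149/13886288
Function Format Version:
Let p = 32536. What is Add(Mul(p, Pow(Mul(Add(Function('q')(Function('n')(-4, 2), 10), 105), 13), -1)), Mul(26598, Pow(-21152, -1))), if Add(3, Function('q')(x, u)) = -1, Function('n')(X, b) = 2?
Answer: Rational(326639149, 13886288) ≈ 23.522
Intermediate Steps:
Function('q')(x, u) = -4 (Function('q')(x, u) = Add(-3, -1) = -4)
Add(Mul(p, Pow(Mul(Add(Function('q')(Function('n')(-4, 2), 10), 105), 13), -1)), Mul(26598, Pow(-21152, -1))) = Add(Mul(32536, Pow(Mul(Add(-4, 105), 13), -1)), Mul(26598, Pow(-21152, -1))) = Add(Mul(32536, Pow(Mul(101, 13), -1)), Mul(26598, Rational(-1, 21152))) = Add(Mul(32536, Pow(1313, -1)), Rational(-13299, 10576)) = Add(Mul(32536, Rational(1, 1313)), Rational(-13299, 10576)) = Add(Rational(32536, 1313), Rational(-13299, 10576)) = Rational(326639149, 13886288)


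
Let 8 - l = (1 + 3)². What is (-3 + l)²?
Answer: 121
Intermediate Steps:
l = -8 (l = 8 - (1 + 3)² = 8 - 1*4² = 8 - 1*16 = 8 - 16 = -8)
(-3 + l)² = (-3 - 8)² = (-11)² = 121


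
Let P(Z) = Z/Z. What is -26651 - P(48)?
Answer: -26652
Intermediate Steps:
P(Z) = 1
-26651 - P(48) = -26651 - 1*1 = -26651 - 1 = -26652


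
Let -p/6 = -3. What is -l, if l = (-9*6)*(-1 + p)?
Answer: 918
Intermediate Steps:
p = 18 (p = -6*(-3) = 18)
l = -918 (l = (-9*6)*(-1 + 18) = -54*17 = -918)
-l = -1*(-918) = 918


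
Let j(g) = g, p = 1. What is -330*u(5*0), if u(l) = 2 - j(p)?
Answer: -330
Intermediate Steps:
u(l) = 1 (u(l) = 2 - 1*1 = 2 - 1 = 1)
-330*u(5*0) = -330*1 = -330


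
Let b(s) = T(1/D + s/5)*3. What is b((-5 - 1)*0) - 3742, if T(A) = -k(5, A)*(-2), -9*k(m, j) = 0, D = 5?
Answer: -3742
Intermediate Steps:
k(m, j) = 0 (k(m, j) = -⅑*0 = 0)
T(A) = 0 (T(A) = -1*0*(-2) = 0*(-2) = 0)
b(s) = 0 (b(s) = 0*3 = 0)
b((-5 - 1)*0) - 3742 = 0 - 3742 = -3742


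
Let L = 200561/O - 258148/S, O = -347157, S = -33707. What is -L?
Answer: -82857575609/11701620999 ≈ -7.0809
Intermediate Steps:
L = 82857575609/11701620999 (L = 200561/(-347157) - 258148/(-33707) = 200561*(-1/347157) - 258148*(-1/33707) = -200561/347157 + 258148/33707 = 82857575609/11701620999 ≈ 7.0809)
-L = -1*82857575609/11701620999 = -82857575609/11701620999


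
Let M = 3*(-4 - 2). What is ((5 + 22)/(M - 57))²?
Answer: 81/625 ≈ 0.12960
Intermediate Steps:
M = -18 (M = 3*(-6) = -18)
((5 + 22)/(M - 57))² = ((5 + 22)/(-18 - 57))² = (27/(-75))² = (27*(-1/75))² = (-9/25)² = 81/625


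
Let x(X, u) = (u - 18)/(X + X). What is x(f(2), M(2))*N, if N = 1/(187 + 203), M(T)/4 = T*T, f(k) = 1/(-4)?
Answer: 2/195 ≈ 0.010256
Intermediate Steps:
f(k) = -1/4
M(T) = 4*T**2 (M(T) = 4*(T*T) = 4*T**2)
x(X, u) = (-18 + u)/(2*X) (x(X, u) = (-18 + u)/((2*X)) = (-18 + u)*(1/(2*X)) = (-18 + u)/(2*X))
N = 1/390 ≈ 0.0025641
x(f(2), M(2))*N = ((-18 + 4*2**2)/(2*(-1/4)))*(1/390) = ((1/2)*(-4)*(-18 + 4*4))*(1/390) = ((1/2)*(-4)*(-18 + 16))*(1/390) = ((1/2)*(-4)*(-2))*(1/390) = 4*(1/390) = 2/195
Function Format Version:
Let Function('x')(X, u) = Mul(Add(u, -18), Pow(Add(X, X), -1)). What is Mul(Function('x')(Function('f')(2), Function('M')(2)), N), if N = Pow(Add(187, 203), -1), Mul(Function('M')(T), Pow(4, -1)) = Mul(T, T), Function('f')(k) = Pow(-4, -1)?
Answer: Rational(2, 195) ≈ 0.010256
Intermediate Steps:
Function('f')(k) = Rational(-1, 4)
Function('M')(T) = Mul(4, Pow(T, 2)) (Function('M')(T) = Mul(4, Mul(T, T)) = Mul(4, Pow(T, 2)))
Function('x')(X, u) = Mul(Rational(1, 2), Pow(X, -1), Add(-18, u)) (Function('x')(X, u) = Mul(Add(-18, u), Pow(Mul(2, X), -1)) = Mul(Add(-18, u), Mul(Rational(1, 2), Pow(X, -1))) = Mul(Rational(1, 2), Pow(X, -1), Add(-18, u)))
N = Rational(1, 390) (N = Pow(390, -1) = Rational(1, 390) ≈ 0.0025641)
Mul(Function('x')(Function('f')(2), Function('M')(2)), N) = Mul(Mul(Rational(1, 2), Pow(Rational(-1, 4), -1), Add(-18, Mul(4, Pow(2, 2)))), Rational(1, 390)) = Mul(Mul(Rational(1, 2), -4, Add(-18, Mul(4, 4))), Rational(1, 390)) = Mul(Mul(Rational(1, 2), -4, Add(-18, 16)), Rational(1, 390)) = Mul(Mul(Rational(1, 2), -4, -2), Rational(1, 390)) = Mul(4, Rational(1, 390)) = Rational(2, 195)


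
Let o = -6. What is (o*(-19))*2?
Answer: 228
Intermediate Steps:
(o*(-19))*2 = -6*(-19)*2 = 114*2 = 228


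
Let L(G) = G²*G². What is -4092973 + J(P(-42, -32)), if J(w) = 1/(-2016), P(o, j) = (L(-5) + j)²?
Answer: -8251433569/2016 ≈ -4.0930e+6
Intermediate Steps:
L(G) = G⁴
P(o, j) = (625 + j)² (P(o, j) = ((-5)⁴ + j)² = (625 + j)²)
J(w) = -1/2016
-4092973 + J(P(-42, -32)) = -4092973 - 1/2016 = -8251433569/2016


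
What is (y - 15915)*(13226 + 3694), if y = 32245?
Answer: 276303600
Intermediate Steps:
(y - 15915)*(13226 + 3694) = (32245 - 15915)*(13226 + 3694) = 16330*16920 = 276303600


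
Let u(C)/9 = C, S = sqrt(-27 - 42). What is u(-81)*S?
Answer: -729*I*sqrt(69) ≈ -6055.5*I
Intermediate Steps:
S = I*sqrt(69) (S = sqrt(-69) = I*sqrt(69) ≈ 8.3066*I)
u(C) = 9*C
u(-81)*S = (9*(-81))*(I*sqrt(69)) = -729*I*sqrt(69)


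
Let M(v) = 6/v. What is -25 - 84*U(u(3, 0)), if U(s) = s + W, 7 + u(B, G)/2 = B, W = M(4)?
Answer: 521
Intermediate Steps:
W = 3/2 (W = 6/4 = 6*(1/4) = 3/2 ≈ 1.5000)
u(B, G) = -14 + 2*B
U(s) = 3/2 + s (U(s) = s + 3/2 = 3/2 + s)
-25 - 84*U(u(3, 0)) = -25 - 84*(3/2 + (-14 + 2*3)) = -25 - 84*(3/2 + (-14 + 6)) = -25 - 84*(3/2 - 8) = -25 - 84*(-13/2) = -25 + 546 = 521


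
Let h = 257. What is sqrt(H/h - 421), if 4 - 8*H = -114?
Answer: 3*I*sqrt(12356817)/514 ≈ 20.517*I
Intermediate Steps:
H = 59/4 (H = 1/2 - 1/8*(-114) = 1/2 + 57/4 = 59/4 ≈ 14.750)
sqrt(H/h - 421) = sqrt((59/4)/257 - 421) = sqrt((59/4)*(1/257) - 421) = sqrt(59/1028 - 421) = sqrt(-432729/1028) = 3*I*sqrt(12356817)/514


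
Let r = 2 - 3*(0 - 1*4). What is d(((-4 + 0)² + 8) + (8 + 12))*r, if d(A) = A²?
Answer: 27104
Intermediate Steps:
r = 14 (r = 2 - 3*(0 - 4) = 2 - 3*(-4) = 2 + 12 = 14)
d(((-4 + 0)² + 8) + (8 + 12))*r = (((-4 + 0)² + 8) + (8 + 12))²*14 = (((-4)² + 8) + 20)²*14 = ((16 + 8) + 20)²*14 = (24 + 20)²*14 = 44²*14 = 1936*14 = 27104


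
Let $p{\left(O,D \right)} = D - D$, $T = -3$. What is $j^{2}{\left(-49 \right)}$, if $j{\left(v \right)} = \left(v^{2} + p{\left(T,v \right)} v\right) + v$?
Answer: $5531904$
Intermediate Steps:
$p{\left(O,D \right)} = 0$
$j{\left(v \right)} = v + v^{2}$ ($j{\left(v \right)} = \left(v^{2} + 0 v\right) + v = \left(v^{2} + 0\right) + v = v^{2} + v = v + v^{2}$)
$j^{2}{\left(-49 \right)} = \left(- 49 \left(1 - 49\right)\right)^{2} = \left(\left(-49\right) \left(-48\right)\right)^{2} = 2352^{2} = 5531904$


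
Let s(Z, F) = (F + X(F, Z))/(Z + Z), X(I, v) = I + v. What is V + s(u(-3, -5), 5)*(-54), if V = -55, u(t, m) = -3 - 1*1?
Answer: -29/2 ≈ -14.500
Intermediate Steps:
u(t, m) = -4 (u(t, m) = -3 - 1 = -4)
s(Z, F) = (Z + 2*F)/(2*Z) (s(Z, F) = (F + (F + Z))/(Z + Z) = (Z + 2*F)/((2*Z)) = (Z + 2*F)*(1/(2*Z)) = (Z + 2*F)/(2*Z))
V + s(u(-3, -5), 5)*(-54) = -55 + ((5 + (1/2)*(-4))/(-4))*(-54) = -55 - (5 - 2)/4*(-54) = -55 - 1/4*3*(-54) = -55 - 3/4*(-54) = -55 + 81/2 = -29/2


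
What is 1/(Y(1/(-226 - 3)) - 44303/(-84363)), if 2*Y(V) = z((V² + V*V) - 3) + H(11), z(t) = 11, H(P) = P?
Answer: 84363/972296 ≈ 0.086767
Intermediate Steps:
Y(V) = 11 (Y(V) = (11 + 11)/2 = (½)*22 = 11)
1/(Y(1/(-226 - 3)) - 44303/(-84363)) = 1/(11 - 44303/(-84363)) = 1/(11 - 44303*(-1/84363)) = 1/(11 + 44303/84363) = 1/(972296/84363) = 84363/972296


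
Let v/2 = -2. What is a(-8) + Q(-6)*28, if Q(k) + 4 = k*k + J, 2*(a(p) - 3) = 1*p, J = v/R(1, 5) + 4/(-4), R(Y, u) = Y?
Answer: 755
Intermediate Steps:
v = -4 (v = 2*(-2) = -4)
J = -5 (J = -4/1 + 4/(-4) = -4*1 + 4*(-¼) = -4 - 1 = -5)
a(p) = 3 + p/2 (a(p) = 3 + (1*p)/2 = 3 + p/2)
Q(k) = -9 + k² (Q(k) = -4 + (k*k - 5) = -4 + (k² - 5) = -4 + (-5 + k²) = -9 + k²)
a(-8) + Q(-6)*28 = (3 + (½)*(-8)) + (-9 + (-6)²)*28 = (3 - 4) + (-9 + 36)*28 = -1 + 27*28 = -1 + 756 = 755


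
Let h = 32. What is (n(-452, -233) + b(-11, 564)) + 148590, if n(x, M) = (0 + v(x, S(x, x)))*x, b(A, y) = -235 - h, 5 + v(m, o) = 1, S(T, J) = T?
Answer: 150131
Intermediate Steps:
v(m, o) = -4 (v(m, o) = -5 + 1 = -4)
b(A, y) = -267 (b(A, y) = -235 - 1*32 = -235 - 32 = -267)
n(x, M) = -4*x (n(x, M) = (0 - 4)*x = -4*x)
(n(-452, -233) + b(-11, 564)) + 148590 = (-4*(-452) - 267) + 148590 = (1808 - 267) + 148590 = 1541 + 148590 = 150131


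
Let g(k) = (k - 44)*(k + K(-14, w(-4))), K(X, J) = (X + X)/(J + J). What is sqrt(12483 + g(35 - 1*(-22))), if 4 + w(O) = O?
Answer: sqrt(52987)/2 ≈ 115.09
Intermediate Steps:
w(O) = -4 + O
K(X, J) = X/J (K(X, J) = (2*X)/((2*J)) = (2*X)*(1/(2*J)) = X/J)
g(k) = (-44 + k)*(7/4 + k) (g(k) = (k - 44)*(k - 14/(-4 - 4)) = (-44 + k)*(k - 14/(-8)) = (-44 + k)*(k - 14*(-1/8)) = (-44 + k)*(k + 7/4) = (-44 + k)*(7/4 + k))
sqrt(12483 + g(35 - 1*(-22))) = sqrt(12483 + (-77 + (35 - 1*(-22))**2 - 169*(35 - 1*(-22))/4)) = sqrt(12483 + (-77 + (35 + 22)**2 - 169*(35 + 22)/4)) = sqrt(12483 + (-77 + 57**2 - 169/4*57)) = sqrt(12483 + (-77 + 3249 - 9633/4)) = sqrt(12483 + 3055/4) = sqrt(52987/4) = sqrt(52987)/2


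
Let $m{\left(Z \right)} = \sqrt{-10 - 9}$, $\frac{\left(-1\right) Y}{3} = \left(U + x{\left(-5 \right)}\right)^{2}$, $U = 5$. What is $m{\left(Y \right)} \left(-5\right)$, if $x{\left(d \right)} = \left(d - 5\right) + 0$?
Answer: $- 5 i \sqrt{19} \approx - 21.794 i$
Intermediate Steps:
$x{\left(d \right)} = -5 + d$ ($x{\left(d \right)} = \left(-5 + d\right) + 0 = -5 + d$)
$Y = -75$ ($Y = - 3 \left(5 - 10\right)^{2} = - 3 \left(-5\right)^{2} = \left(-3\right) 25 = -75$)
$m{\left(Z \right)} = i \sqrt{19}$ ($m{\left(Z \right)} = \sqrt{-19} = i \sqrt{19}$)
$m{\left(Y \right)} \left(-5\right) = i \sqrt{19} \left(-5\right) = - 5 i \sqrt{19}$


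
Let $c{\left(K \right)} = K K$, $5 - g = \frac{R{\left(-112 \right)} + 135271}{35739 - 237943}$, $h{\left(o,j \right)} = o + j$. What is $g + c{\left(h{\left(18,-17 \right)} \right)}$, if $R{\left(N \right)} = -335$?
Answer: $\frac{337040}{50551} \approx 6.6673$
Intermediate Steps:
$h{\left(o,j \right)} = j + o$
$g = \frac{286489}{50551}$ ($g = 5 - \frac{-335 + 135271}{35739 - 237943} = 5 - \frac{134936}{-202204} = 5 - 134936 \left(- \frac{1}{202204}\right) = 5 - - \frac{33734}{50551} = 5 + \frac{33734}{50551} = \frac{286489}{50551} \approx 5.6673$)
$c{\left(K \right)} = K^{2}$
$g + c{\left(h{\left(18,-17 \right)} \right)} = \frac{286489}{50551} + \left(-17 + 18\right)^{2} = \frac{286489}{50551} + 1^{2} = \frac{286489}{50551} + 1 = \frac{337040}{50551}$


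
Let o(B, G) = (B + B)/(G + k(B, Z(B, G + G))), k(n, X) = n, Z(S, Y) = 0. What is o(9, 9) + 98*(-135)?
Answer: -13229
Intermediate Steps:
o(B, G) = 2*B/(B + G) (o(B, G) = (B + B)/(G + B) = (2*B)/(B + G) = 2*B/(B + G))
o(9, 9) + 98*(-135) = 2*9/(9 + 9) + 98*(-135) = 2*9/18 - 13230 = 2*9*(1/18) - 13230 = 1 - 13230 = -13229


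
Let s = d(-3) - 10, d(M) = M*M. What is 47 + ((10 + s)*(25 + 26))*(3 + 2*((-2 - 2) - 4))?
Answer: -5920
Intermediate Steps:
d(M) = M²
s = -1 (s = (-3)² - 10 = 9 - 10 = -1)
47 + ((10 + s)*(25 + 26))*(3 + 2*((-2 - 2) - 4)) = 47 + ((10 - 1)*(25 + 26))*(3 + 2*((-2 - 2) - 4)) = 47 + (9*51)*(3 + 2*(-4 - 4)) = 47 + 459*(3 + 2*(-8)) = 47 + 459*(3 - 16) = 47 + 459*(-13) = 47 - 5967 = -5920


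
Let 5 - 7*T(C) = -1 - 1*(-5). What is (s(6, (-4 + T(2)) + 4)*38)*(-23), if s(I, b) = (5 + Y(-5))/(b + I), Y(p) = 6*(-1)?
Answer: 6118/43 ≈ 142.28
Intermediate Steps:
Y(p) = -6
T(C) = ⅐ (T(C) = 5/7 - (-1 - 1*(-5))/7 = 5/7 - (-1 + 5)/7 = 5/7 - ⅐*4 = 5/7 - 4/7 = ⅐)
s(I, b) = -1/(I + b) (s(I, b) = (5 - 6)/(b + I) = -1/(I + b))
(s(6, (-4 + T(2)) + 4)*38)*(-23) = (-1/(6 + ((-4 + ⅐) + 4))*38)*(-23) = (-1/(6 + (-27/7 + 4))*38)*(-23) = (-1/(6 + ⅐)*38)*(-23) = (-1/43/7*38)*(-23) = (-1*7/43*38)*(-23) = -7/43*38*(-23) = -266/43*(-23) = 6118/43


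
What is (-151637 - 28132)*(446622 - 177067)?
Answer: -48457632795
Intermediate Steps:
(-151637 - 28132)*(446622 - 177067) = -179769*269555 = -48457632795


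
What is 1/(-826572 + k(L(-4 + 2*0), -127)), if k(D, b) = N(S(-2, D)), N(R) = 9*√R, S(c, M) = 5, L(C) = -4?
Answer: -275524/227740423593 - √5/75913474531 ≈ -1.2098e-6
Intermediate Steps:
k(D, b) = 9*√5
1/(-826572 + k(L(-4 + 2*0), -127)) = 1/(-826572 + 9*√5)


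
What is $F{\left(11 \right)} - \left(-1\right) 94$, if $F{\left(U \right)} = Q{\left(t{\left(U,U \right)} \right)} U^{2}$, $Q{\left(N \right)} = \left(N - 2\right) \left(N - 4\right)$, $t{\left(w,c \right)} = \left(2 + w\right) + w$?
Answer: $53334$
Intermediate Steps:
$t{\left(w,c \right)} = 2 + 2 w$
$Q{\left(N \right)} = \left(-4 + N\right) \left(-2 + N\right)$ ($Q{\left(N \right)} = \left(-2 + N\right) \left(-4 + N\right) = \left(-4 + N\right) \left(-2 + N\right)$)
$F{\left(U \right)} = U^{2} \left(-4 + \left(2 + 2 U\right)^{2} - 12 U\right)$ ($F{\left(U \right)} = \left(8 + \left(2 + 2 U\right)^{2} - 6 \left(2 + 2 U\right)\right) U^{2} = \left(8 + \left(2 + 2 U\right)^{2} - \left(12 + 12 U\right)\right) U^{2} = \left(-4 + \left(2 + 2 U\right)^{2} - 12 U\right) U^{2} = U^{2} \left(-4 + \left(2 + 2 U\right)^{2} - 12 U\right)$)
$F{\left(11 \right)} - \left(-1\right) 94 = 4 \cdot 11^{3} \left(-1 + 11\right) - \left(-1\right) 94 = 4 \cdot 1331 \cdot 10 - -94 = 53240 + 94 = 53334$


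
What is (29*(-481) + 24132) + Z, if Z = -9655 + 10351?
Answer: 10879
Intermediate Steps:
Z = 696
(29*(-481) + 24132) + Z = (29*(-481) + 24132) + 696 = (-13949 + 24132) + 696 = 10183 + 696 = 10879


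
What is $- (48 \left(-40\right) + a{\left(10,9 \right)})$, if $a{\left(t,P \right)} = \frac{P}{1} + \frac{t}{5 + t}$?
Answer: $\frac{5731}{3} \approx 1910.3$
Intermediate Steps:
$a{\left(t,P \right)} = P + \frac{t}{5 + t}$ ($a{\left(t,P \right)} = P 1 + \frac{t}{5 + t} = P + \frac{t}{5 + t}$)
$- (48 \left(-40\right) + a{\left(10,9 \right)}) = - (48 \left(-40\right) + \frac{10 + 5 \cdot 9 + 9 \cdot 10}{5 + 10}) = - (-1920 + \frac{10 + 45 + 90}{15}) = - (-1920 + \frac{1}{15} \cdot 145) = - (-1920 + \frac{29}{3}) = \left(-1\right) \left(- \frac{5731}{3}\right) = \frac{5731}{3}$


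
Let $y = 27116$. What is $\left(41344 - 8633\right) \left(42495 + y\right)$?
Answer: $2277045421$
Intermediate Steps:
$\left(41344 - 8633\right) \left(42495 + y\right) = \left(41344 - 8633\right) \left(42495 + 27116\right) = 32711 \cdot 69611 = 2277045421$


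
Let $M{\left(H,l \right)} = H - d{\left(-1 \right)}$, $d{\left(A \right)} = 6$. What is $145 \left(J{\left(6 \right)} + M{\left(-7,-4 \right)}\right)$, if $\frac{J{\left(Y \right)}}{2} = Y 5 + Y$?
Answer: $8555$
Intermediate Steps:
$J{\left(Y \right)} = 12 Y$ ($J{\left(Y \right)} = 2 \left(Y 5 + Y\right) = 2 \left(5 Y + Y\right) = 2 \cdot 6 Y = 12 Y$)
$M{\left(H,l \right)} = -6 + H$ ($M{\left(H,l \right)} = H - 6 = -6 + H$)
$145 \left(J{\left(6 \right)} + M{\left(-7,-4 \right)}\right) = 145 \left(12 \cdot 6 - 13\right) = 145 \left(72 - 13\right) = 145 \cdot 59 = 8555$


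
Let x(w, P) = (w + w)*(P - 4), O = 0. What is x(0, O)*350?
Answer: 0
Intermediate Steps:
x(w, P) = 2*w*(-4 + P) (x(w, P) = (2*w)*(-4 + P) = 2*w*(-4 + P))
x(0, O)*350 = (2*0*(-4 + 0))*350 = (2*0*(-4))*350 = 0*350 = 0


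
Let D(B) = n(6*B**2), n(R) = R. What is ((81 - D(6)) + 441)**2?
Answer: 93636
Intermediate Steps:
D(B) = 6*B**2
((81 - D(6)) + 441)**2 = ((81 - 6*6**2) + 441)**2 = ((81 - 6*36) + 441)**2 = ((81 - 1*216) + 441)**2 = ((81 - 216) + 441)**2 = (-135 + 441)**2 = 306**2 = 93636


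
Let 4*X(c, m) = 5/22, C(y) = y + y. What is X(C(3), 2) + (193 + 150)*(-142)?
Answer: -4286123/88 ≈ -48706.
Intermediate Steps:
C(y) = 2*y
X(c, m) = 5/88 (X(c, m) = (5/22)/4 = (5*(1/22))/4 = (¼)*(5/22) = 5/88)
X(C(3), 2) + (193 + 150)*(-142) = 5/88 + (193 + 150)*(-142) = 5/88 + 343*(-142) = 5/88 - 48706 = -4286123/88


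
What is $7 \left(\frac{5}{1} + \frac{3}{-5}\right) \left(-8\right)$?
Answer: $- \frac{1232}{5} \approx -246.4$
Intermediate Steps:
$7 \left(\frac{5}{1} + \frac{3}{-5}\right) \left(-8\right) = 7 \left(5 \cdot 1 + 3 \left(- \frac{1}{5}\right)\right) \left(-8\right) = 7 \left(5 - \frac{3}{5}\right) \left(-8\right) = 7 \cdot \frac{22}{5} \left(-8\right) = \frac{154}{5} \left(-8\right) = - \frac{1232}{5}$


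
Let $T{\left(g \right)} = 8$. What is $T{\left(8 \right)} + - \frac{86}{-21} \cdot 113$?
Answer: $\frac{9886}{21} \approx 470.76$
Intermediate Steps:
$T{\left(8 \right)} + - \frac{86}{-21} \cdot 113 = 8 + - \frac{86}{-21} \cdot 113 = 8 + \left(-86\right) \left(- \frac{1}{21}\right) 113 = 8 + \frac{86}{21} \cdot 113 = 8 + \frac{9718}{21} = \frac{9886}{21}$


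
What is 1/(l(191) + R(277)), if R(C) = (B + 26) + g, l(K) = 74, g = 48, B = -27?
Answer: 1/121 ≈ 0.0082645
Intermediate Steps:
R(C) = 47 (R(C) = (-27 + 26) + 48 = -1 + 48 = 47)
1/(l(191) + R(277)) = 1/(74 + 47) = 1/121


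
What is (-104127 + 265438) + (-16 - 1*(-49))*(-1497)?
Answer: 111910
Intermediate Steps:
(-104127 + 265438) + (-16 - 1*(-49))*(-1497) = 161311 + (-16 + 49)*(-1497) = 161311 + 33*(-1497) = 161311 - 49401 = 111910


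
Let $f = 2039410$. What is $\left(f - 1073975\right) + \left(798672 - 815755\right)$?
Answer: $948352$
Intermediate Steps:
$\left(f - 1073975\right) + \left(798672 - 815755\right) = \left(2039410 - 1073975\right) + \left(798672 - 815755\right) = 965435 + \left(798672 - 815755\right) = 965435 - 17083 = 948352$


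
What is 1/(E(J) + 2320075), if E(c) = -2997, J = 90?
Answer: 1/2317078 ≈ 4.3158e-7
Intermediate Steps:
1/(E(J) + 2320075) = 1/(-2997 + 2320075) = 1/2317078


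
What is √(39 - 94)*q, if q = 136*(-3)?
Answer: -408*I*√55 ≈ -3025.8*I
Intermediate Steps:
q = -408
√(39 - 94)*q = √(39 - 94)*(-408) = √(-55)*(-408) = (I*√55)*(-408) = -408*I*√55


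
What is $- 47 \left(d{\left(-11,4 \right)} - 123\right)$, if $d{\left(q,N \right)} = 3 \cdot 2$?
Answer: $5499$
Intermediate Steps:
$d{\left(q,N \right)} = 6$
$- 47 \left(d{\left(-11,4 \right)} - 123\right) = - 47 \left(6 - 123\right) = \left(-47\right) \left(-117\right) = 5499$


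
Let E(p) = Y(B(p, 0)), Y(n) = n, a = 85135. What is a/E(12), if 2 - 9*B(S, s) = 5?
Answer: -255405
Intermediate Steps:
B(S, s) = -⅓ (B(S, s) = 2/9 - ⅑*5 = 2/9 - 5/9 = -⅓)
E(p) = -⅓
a/E(12) = 85135/(-⅓) = 85135*(-3) = -255405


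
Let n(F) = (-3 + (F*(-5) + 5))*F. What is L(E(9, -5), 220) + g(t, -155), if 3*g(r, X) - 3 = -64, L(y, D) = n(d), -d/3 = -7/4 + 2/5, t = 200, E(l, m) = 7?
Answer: -22619/240 ≈ -94.246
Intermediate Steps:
d = 81/20 (d = -3*(-7/4 + 2/5) = -3*(-27/20) = 81/20 ≈ 4.0500)
n(F) = F*(2 - 5*F) (n(F) = (-3 + (-5*F + 5))*F = (-3 + (5 - 5*F))*F = (2 - 5*F)*F = F*(2 - 5*F))
L(y, D) = -5913/80 (L(y, D) = 81*(2 - 5*81/20)/20 = 81*(2 - 81/4)/20 = (81/20)*(-73/4) = -5913/80)
g(r, X) = -61/3 (g(r, X) = 1 + (1/3)*(-64) = 1 - 64/3 = -61/3)
L(E(9, -5), 220) + g(t, -155) = -5913/80 - 61/3 = -22619/240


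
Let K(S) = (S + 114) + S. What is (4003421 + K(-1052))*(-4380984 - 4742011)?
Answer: -36505035005845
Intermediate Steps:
K(S) = 114 + 2*S (K(S) = (114 + S) + S = 114 + 2*S)
(4003421 + K(-1052))*(-4380984 - 4742011) = (4003421 + (114 + 2*(-1052)))*(-4380984 - 4742011) = (4003421 + (114 - 2104))*(-9122995) = (4003421 - 1990)*(-9122995) = 4001431*(-9122995) = -36505035005845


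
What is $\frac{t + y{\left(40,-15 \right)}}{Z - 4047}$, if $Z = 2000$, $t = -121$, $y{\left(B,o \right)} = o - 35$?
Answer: $\frac{171}{2047} \approx 0.083537$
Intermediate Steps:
$y{\left(B,o \right)} = -35 + o$ ($y{\left(B,o \right)} = o - 35 = -35 + o$)
$\frac{t + y{\left(40,-15 \right)}}{Z - 4047} = \frac{-121 - 50}{2000 - 4047} = \frac{-121 - 50}{-2047} = \left(-171\right) \left(- \frac{1}{2047}\right) = \frac{171}{2047}$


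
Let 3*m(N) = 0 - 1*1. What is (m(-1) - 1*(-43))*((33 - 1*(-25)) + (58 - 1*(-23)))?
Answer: 17792/3 ≈ 5930.7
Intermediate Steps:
m(N) = -⅓ (m(N) = (0 - 1*1)/3 = (0 - 1)/3 = (⅓)*(-1) = -⅓)
(m(-1) - 1*(-43))*((33 - 1*(-25)) + (58 - 1*(-23))) = (-⅓ - 1*(-43))*((33 - 1*(-25)) + (58 - 1*(-23))) = (-⅓ + 43)*((33 + 25) + (58 + 23)) = 128*(58 + 81)/3 = (128/3)*139 = 17792/3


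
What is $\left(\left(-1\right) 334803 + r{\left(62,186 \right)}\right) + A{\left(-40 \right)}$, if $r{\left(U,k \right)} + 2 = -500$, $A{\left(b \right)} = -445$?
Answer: $-335750$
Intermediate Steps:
$r{\left(U,k \right)} = -502$ ($r{\left(U,k \right)} = -2 - 500 = -502$)
$\left(\left(-1\right) 334803 + r{\left(62,186 \right)}\right) + A{\left(-40 \right)} = \left(\left(-1\right) 334803 - 502\right) - 445 = \left(-334803 - 502\right) - 445 = -335305 - 445 = -335750$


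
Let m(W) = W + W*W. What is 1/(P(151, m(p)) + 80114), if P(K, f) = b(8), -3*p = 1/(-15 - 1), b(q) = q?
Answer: 1/80122 ≈ 1.2481e-5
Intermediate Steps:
p = 1/48 (p = -1/(3*(-15 - 1)) = -1/3/(-16) = -1/3*(-1/16) = 1/48 ≈ 0.020833)
m(W) = W + W**2
P(K, f) = 8
1/(P(151, m(p)) + 80114) = 1/(8 + 80114) = 1/80122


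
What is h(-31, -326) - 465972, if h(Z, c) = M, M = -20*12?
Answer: -466212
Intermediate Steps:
M = -240
h(Z, c) = -240
h(-31, -326) - 465972 = -240 - 465972 = -466212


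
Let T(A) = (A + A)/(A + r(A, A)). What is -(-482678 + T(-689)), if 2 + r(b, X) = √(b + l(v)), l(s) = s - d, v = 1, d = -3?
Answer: 167488575/347 - I*√685/347 ≈ 4.8268e+5 - 0.075425*I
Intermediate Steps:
l(s) = 3 + s (l(s) = s - 1*(-3) = s + 3 = 3 + s)
r(b, X) = -2 + √(4 + b) (r(b, X) = -2 + √(b + (3 + 1)) = -2 + √(b + 4) = -2 + √(4 + b))
T(A) = 2*A/(-2 + A + √(4 + A)) (T(A) = (A + A)/(A + (-2 + √(4 + A))) = (2*A)/(-2 + A + √(4 + A)) = 2*A/(-2 + A + √(4 + A)))
-(-482678 + T(-689)) = -(-482678 + 2*(-689)/(-2 - 689 + √(4 - 689))) = -(-482678 + 2*(-689)/(-2 - 689 + √(-685))) = -(-482678 + 2*(-689)/(-2 - 689 + I*√685)) = -(-482678 + 2*(-689)/(-691 + I*√685)) = -(-482678 - 1378/(-691 + I*√685)) = 482678 + 1378/(-691 + I*√685)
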